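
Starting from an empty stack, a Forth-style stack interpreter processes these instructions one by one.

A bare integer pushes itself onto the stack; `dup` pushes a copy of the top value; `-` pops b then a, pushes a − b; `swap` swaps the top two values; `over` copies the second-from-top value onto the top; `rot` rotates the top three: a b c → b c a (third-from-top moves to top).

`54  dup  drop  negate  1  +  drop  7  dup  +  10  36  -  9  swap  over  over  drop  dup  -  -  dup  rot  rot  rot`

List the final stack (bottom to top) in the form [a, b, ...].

54     : 54
dup    : 54 54
drop   : 54
negate : -54
1      : -54 1
+      : -53
drop   : (empty)
7      : 7
dup    : 7 7
+      : 14
10     : 14 10
36     : 14 10 36
-      : 14 -26
9      : 14 -26 9
swap   : 14 9 -26
over   : 14 9 -26 9
over   : 14 9 -26 9 -26
drop   : 14 9 -26 9
dup    : 14 9 -26 9 9
-      : 14 9 -26 0
-      : 14 9 -26
dup    : 14 9 -26 -26
rot    : 14 -26 -26 9
rot    : 14 -26 9 -26
rot    : 14 9 -26 -26

[14, 9, -26, -26]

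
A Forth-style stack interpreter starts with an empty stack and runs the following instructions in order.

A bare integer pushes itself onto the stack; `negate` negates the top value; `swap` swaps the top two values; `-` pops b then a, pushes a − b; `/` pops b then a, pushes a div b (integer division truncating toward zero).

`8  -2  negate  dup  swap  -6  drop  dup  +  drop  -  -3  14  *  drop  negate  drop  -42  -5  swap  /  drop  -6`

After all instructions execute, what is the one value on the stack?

-6

8       [8]
-2      [8, -2]
negate  [8, 2]
dup     [8, 2, 2]
swap    [8, 2, 2]
-6      [8, 2, 2, -6]
drop    [8, 2, 2]
dup     [8, 2, 2, 2]
+       [8, 2, 4]
drop    [8, 2]
-       [6]
-3      [6, -3]
14      [6, -3, 14]
*       [6, -42]
drop    [6]
negate  [-6]
drop    []
-42     [-42]
-5      [-42, -5]
swap    [-5, -42]
/       [0]
drop    []
-6      [-6]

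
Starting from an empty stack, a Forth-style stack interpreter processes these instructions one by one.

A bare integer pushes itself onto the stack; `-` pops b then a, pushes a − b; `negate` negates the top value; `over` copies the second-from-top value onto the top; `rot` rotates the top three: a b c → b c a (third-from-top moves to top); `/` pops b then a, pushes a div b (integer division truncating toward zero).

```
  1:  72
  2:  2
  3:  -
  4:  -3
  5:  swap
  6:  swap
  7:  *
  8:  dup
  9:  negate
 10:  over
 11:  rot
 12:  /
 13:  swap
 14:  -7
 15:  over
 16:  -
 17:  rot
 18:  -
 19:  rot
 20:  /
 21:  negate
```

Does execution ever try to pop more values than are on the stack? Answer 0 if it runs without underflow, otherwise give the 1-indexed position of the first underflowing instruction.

19

72      [72]
2       [72, 2]
-       [70]
-3      [70, -3]
swap    [-3, 70]
swap    [70, -3]
*       [-210]
dup     [-210, -210]
negate  [-210, 210]
over    [-210, 210, -210]
rot     [210, -210, -210]
/       [210, 1]
swap    [1, 210]
-7      [1, 210, -7]
over    [1, 210, -7, 210]
-       [1, 210, -217]
rot     [210, -217, 1]
-       [210, -218]
rot  — needs 3 operands, stack has 2 → underflow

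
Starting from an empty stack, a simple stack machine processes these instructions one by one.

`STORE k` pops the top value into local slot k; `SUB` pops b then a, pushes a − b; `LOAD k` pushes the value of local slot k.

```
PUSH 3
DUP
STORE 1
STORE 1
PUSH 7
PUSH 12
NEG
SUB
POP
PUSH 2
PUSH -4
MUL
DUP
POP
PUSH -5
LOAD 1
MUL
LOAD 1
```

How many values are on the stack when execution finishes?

PUSH 3  → 3
DUP     → 3 3
STORE 1 → 3
STORE 1 → (empty)
PUSH 7  → 7
PUSH 12 → 7 12
NEG     → 7 -12
SUB     → 19
POP     → (empty)
PUSH 2  → 2
PUSH -4 → 2 -4
MUL     → -8
DUP     → -8 -8
POP     → -8
PUSH -5 → -8 -5
LOAD 1  → -8 -5 3
MUL     → -8 -15
LOAD 1  → -8 -15 3

3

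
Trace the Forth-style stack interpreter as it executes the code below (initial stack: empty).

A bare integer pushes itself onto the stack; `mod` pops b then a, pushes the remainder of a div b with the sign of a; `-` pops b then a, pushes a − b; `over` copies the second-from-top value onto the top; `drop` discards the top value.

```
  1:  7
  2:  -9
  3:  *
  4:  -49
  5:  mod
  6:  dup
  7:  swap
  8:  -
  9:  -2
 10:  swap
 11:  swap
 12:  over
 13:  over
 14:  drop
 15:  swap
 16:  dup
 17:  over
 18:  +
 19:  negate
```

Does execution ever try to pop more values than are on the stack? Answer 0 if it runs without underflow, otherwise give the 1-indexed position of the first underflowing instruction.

0

7      -> 7
-9     -> 7 -9
*      -> -63
-49    -> -63 -49
mod    -> -14
dup    -> -14 -14
swap   -> -14 -14
-      -> 0
-2     -> 0 -2
swap   -> -2 0
swap   -> 0 -2
over   -> 0 -2 0
over   -> 0 -2 0 -2
drop   -> 0 -2 0
swap   -> 0 0 -2
dup    -> 0 0 -2 -2
over   -> 0 0 -2 -2 -2
+      -> 0 0 -2 -4
negate -> 0 0 -2 4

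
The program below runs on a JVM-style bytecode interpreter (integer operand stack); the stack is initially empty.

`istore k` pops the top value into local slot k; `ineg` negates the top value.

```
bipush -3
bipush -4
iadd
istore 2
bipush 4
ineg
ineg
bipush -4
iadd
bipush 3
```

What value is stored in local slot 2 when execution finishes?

bipush -3  [-3]
bipush -4  [-3, -4]
iadd       [-7]
istore 2   []
bipush 4   [4]
ineg       [-4]
ineg       [4]
bipush -4  [4, -4]
iadd       [0]
bipush 3   [0, 3]

-7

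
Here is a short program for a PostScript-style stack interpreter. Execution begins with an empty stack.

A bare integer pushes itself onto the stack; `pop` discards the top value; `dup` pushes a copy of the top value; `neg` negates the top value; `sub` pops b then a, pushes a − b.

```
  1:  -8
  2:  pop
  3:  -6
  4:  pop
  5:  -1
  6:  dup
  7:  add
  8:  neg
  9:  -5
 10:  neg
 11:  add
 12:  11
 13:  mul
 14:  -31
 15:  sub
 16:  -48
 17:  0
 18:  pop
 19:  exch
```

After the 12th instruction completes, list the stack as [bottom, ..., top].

[7, 11]

-8  → [-8]
pop → []
-6  → [-6]
pop → []
-1  → [-1]
dup → [-1, -1]
add → [-2]
neg → [2]
-5  → [2, -5]
neg → [2, 5]
add → [7]
11  → [7, 11]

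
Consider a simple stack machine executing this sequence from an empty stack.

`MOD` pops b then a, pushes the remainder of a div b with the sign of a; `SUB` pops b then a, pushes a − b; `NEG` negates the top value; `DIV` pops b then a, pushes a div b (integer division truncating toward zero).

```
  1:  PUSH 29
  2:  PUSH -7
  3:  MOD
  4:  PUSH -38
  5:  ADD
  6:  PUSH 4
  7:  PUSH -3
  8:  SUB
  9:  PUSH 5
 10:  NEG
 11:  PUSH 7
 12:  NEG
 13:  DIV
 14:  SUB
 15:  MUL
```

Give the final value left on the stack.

-259

PUSH 29  -> [29]
PUSH -7  -> [29, -7]
MOD      -> [1]
PUSH -38 -> [1, -38]
ADD      -> [-37]
PUSH 4   -> [-37, 4]
PUSH -3  -> [-37, 4, -3]
SUB      -> [-37, 7]
PUSH 5   -> [-37, 7, 5]
NEG      -> [-37, 7, -5]
PUSH 7   -> [-37, 7, -5, 7]
NEG      -> [-37, 7, -5, -7]
DIV      -> [-37, 7, 0]
SUB      -> [-37, 7]
MUL      -> [-259]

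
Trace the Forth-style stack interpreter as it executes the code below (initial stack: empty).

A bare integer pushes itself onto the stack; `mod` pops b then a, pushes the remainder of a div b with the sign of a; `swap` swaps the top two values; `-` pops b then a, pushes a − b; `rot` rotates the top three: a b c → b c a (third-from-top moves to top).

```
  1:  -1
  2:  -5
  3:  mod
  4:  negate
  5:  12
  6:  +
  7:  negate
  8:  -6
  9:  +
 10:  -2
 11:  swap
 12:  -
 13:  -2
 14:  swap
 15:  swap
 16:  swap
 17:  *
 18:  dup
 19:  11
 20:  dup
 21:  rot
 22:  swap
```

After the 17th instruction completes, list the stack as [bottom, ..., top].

[-34]

-1     → -1
-5     → -1 -5
mod    → -1
negate → 1
12     → 1 12
+      → 13
negate → -13
-6     → -13 -6
+      → -19
-2     → -19 -2
swap   → -2 -19
-      → 17
-2     → 17 -2
swap   → -2 17
swap   → 17 -2
swap   → -2 17
*      → -34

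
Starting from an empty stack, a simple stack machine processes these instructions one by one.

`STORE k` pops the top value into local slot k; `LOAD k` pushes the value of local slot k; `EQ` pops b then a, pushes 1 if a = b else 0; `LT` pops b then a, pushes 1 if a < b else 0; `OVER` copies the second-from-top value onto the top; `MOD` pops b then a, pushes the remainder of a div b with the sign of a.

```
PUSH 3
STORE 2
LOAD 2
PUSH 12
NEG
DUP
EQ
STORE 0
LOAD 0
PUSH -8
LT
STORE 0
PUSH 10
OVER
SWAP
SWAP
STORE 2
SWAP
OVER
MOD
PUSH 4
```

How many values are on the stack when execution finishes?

3

PUSH 3   [3]
STORE 2  []
LOAD 2   [3]
PUSH 12  [3, 12]
NEG      [3, -12]
DUP      [3, -12, -12]
EQ       [3, 1]
STORE 0  [3]
LOAD 0   [3, 1]
PUSH -8  [3, 1, -8]
LT       [3, 0]
STORE 0  [3]
PUSH 10  [3, 10]
OVER     [3, 10, 3]
SWAP     [3, 3, 10]
SWAP     [3, 10, 3]
STORE 2  [3, 10]
SWAP     [10, 3]
OVER     [10, 3, 10]
MOD      [10, 3]
PUSH 4   [10, 3, 4]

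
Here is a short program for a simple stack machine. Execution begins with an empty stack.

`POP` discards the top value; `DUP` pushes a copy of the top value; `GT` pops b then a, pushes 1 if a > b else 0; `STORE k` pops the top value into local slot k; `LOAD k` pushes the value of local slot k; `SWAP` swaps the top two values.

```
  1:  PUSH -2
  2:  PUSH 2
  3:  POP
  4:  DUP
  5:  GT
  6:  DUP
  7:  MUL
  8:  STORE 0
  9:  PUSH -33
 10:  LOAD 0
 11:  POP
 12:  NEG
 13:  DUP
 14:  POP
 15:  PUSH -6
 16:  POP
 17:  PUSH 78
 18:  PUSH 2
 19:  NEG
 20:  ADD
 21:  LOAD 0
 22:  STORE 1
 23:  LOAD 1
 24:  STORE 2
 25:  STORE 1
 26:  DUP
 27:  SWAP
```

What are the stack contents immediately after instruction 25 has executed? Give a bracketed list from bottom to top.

PUSH -2  : -2
PUSH 2   : -2 2
POP      : -2
DUP      : -2 -2
GT       : 0
DUP      : 0 0
MUL      : 0
STORE 0  : (empty)
PUSH -33 : -33
LOAD 0   : -33 0
POP      : -33
NEG      : 33
DUP      : 33 33
POP      : 33
PUSH -6  : 33 -6
POP      : 33
PUSH 78  : 33 78
PUSH 2   : 33 78 2
NEG      : 33 78 -2
ADD      : 33 76
LOAD 0   : 33 76 0
STORE 1  : 33 76
LOAD 1   : 33 76 0
STORE 2  : 33 76
STORE 1  : 33

[33]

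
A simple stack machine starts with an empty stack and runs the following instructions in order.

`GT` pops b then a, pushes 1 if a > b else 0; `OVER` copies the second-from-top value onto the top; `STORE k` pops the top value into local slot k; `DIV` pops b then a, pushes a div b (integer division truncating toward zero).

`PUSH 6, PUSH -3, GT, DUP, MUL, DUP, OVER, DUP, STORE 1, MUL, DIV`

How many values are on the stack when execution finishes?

1

PUSH 6  : [6]
PUSH -3 : [6, -3]
GT      : [1]
DUP     : [1, 1]
MUL     : [1]
DUP     : [1, 1]
OVER    : [1, 1, 1]
DUP     : [1, 1, 1, 1]
STORE 1 : [1, 1, 1]
MUL     : [1, 1]
DIV     : [1]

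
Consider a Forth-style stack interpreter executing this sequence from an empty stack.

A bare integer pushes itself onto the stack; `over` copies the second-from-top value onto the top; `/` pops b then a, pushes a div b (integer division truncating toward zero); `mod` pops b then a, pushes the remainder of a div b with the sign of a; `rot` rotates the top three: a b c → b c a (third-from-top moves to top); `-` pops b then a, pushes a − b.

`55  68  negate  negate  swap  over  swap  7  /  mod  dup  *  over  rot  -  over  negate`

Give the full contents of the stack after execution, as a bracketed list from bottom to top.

55     → 55
68     → 55 68
negate → 55 -68
negate → 55 68
swap   → 68 55
over   → 68 55 68
swap   → 68 68 55
7      → 68 68 55 7
/      → 68 68 7
mod    → 68 5
dup    → 68 5 5
*      → 68 25
over   → 68 25 68
rot    → 25 68 68
-      → 25 0
over   → 25 0 25
negate → 25 0 -25

[25, 0, -25]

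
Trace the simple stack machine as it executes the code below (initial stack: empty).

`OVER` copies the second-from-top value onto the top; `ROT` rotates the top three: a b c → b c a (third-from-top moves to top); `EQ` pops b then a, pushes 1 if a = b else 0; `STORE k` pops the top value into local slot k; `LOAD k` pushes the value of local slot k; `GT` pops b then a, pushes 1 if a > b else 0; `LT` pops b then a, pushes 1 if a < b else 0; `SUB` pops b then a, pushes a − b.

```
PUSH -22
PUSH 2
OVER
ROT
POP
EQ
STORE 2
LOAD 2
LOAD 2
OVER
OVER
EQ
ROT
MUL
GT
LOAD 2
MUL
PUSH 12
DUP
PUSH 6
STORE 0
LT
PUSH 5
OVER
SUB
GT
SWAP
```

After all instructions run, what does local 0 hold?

6

PUSH -22 -> -22
PUSH 2   -> -22 2
OVER     -> -22 2 -22
ROT      -> 2 -22 -22
POP      -> 2 -22
EQ       -> 0
STORE 2  -> (empty)
LOAD 2   -> 0
LOAD 2   -> 0 0
OVER     -> 0 0 0
OVER     -> 0 0 0 0
EQ       -> 0 0 1
ROT      -> 0 1 0
MUL      -> 0 0
GT       -> 0
LOAD 2   -> 0 0
MUL      -> 0
PUSH 12  -> 0 12
DUP      -> 0 12 12
PUSH 6   -> 0 12 12 6
STORE 0  -> 0 12 12
LT       -> 0 0
PUSH 5   -> 0 0 5
OVER     -> 0 0 5 0
SUB      -> 0 0 5
GT       -> 0 0
SWAP     -> 0 0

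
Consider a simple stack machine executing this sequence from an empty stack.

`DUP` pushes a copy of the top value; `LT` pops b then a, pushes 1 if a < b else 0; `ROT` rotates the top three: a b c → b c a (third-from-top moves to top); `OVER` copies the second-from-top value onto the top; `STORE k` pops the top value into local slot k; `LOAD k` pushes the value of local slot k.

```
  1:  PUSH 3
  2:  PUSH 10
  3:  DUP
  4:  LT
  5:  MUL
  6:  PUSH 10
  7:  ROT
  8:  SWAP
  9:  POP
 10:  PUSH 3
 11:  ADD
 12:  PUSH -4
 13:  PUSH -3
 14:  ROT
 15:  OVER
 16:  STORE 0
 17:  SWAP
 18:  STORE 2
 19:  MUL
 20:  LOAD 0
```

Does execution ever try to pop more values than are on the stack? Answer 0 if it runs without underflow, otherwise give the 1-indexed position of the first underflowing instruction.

7

PUSH 3  -> [3]
PUSH 10 -> [3, 10]
DUP     -> [3, 10, 10]
LT      -> [3, 0]
MUL     -> [0]
PUSH 10 -> [0, 10]
ROT  — needs 3 operands, stack has 2 → underflow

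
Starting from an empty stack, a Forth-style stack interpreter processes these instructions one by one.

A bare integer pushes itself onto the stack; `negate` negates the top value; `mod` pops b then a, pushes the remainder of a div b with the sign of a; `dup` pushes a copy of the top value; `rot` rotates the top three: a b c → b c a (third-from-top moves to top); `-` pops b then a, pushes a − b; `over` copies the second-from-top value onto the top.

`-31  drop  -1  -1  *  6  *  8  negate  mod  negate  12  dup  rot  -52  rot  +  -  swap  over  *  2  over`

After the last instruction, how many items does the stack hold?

-31    : [-31]
drop   : []
-1     : [-1]
-1     : [-1, -1]
*      : [1]
6      : [1, 6]
*      : [6]
8      : [6, 8]
negate : [6, -8]
mod    : [6]
negate : [-6]
12     : [-6, 12]
dup    : [-6, 12, 12]
rot    : [12, 12, -6]
-52    : [12, 12, -6, -52]
rot    : [12, -6, -52, 12]
+      : [12, -6, -40]
-      : [12, 34]
swap   : [34, 12]
over   : [34, 12, 34]
*      : [34, 408]
2      : [34, 408, 2]
over   : [34, 408, 2, 408]

4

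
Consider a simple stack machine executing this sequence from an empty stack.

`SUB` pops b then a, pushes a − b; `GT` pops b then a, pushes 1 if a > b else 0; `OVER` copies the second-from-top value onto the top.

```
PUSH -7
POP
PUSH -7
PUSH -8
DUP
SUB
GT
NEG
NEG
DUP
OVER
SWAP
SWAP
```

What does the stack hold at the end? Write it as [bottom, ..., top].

PUSH -7  -7
POP      (empty)
PUSH -7  -7
PUSH -8  -7 -8
DUP      -7 -8 -8
SUB      -7 0
GT       0
NEG      0
NEG      0
DUP      0 0
OVER     0 0 0
SWAP     0 0 0
SWAP     0 0 0

[0, 0, 0]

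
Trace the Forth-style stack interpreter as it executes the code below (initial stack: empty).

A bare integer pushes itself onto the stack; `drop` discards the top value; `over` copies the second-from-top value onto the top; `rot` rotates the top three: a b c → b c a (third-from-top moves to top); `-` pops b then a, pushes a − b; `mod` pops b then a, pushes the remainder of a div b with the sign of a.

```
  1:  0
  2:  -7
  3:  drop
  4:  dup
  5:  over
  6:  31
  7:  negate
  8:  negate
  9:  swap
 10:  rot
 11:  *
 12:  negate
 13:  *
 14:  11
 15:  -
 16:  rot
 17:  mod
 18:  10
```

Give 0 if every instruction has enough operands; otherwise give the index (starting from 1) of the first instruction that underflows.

16

0      → [0]
-7     → [0, -7]
drop   → [0]
dup    → [0, 0]
over   → [0, 0, 0]
31     → [0, 0, 0, 31]
negate → [0, 0, 0, -31]
negate → [0, 0, 0, 31]
swap   → [0, 0, 31, 0]
rot    → [0, 31, 0, 0]
*      → [0, 31, 0]
negate → [0, 31, 0]
*      → [0, 0]
11     → [0, 0, 11]
-      → [0, -11]
rot  — needs 3 operands, stack has 2 → underflow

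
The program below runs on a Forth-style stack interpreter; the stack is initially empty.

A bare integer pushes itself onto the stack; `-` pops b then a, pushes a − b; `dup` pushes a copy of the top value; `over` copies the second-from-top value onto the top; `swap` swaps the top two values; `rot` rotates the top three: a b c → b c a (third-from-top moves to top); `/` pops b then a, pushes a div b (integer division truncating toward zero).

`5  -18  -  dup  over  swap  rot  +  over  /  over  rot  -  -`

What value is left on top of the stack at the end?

5    : [5]
-18  : [5, -18]
-    : [23]
dup  : [23, 23]
over : [23, 23, 23]
swap : [23, 23, 23]
rot  : [23, 23, 23]
+    : [23, 46]
over : [23, 46, 23]
/    : [23, 2]
over : [23, 2, 23]
rot  : [2, 23, 23]
-    : [2, 0]
-    : [2]

2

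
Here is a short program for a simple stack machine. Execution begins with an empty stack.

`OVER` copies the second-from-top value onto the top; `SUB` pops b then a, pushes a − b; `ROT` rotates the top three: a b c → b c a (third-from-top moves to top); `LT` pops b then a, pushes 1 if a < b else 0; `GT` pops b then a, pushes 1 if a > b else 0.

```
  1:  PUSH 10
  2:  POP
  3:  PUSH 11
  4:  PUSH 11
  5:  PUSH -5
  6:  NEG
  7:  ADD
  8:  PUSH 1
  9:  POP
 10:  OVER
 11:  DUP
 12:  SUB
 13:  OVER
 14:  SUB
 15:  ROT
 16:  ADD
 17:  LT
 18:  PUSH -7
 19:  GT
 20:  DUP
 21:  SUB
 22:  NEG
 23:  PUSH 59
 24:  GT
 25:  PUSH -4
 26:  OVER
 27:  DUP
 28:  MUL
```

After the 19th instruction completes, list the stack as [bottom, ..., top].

PUSH 10 → [10]
POP     → []
PUSH 11 → [11]
PUSH 11 → [11, 11]
PUSH -5 → [11, 11, -5]
NEG     → [11, 11, 5]
ADD     → [11, 16]
PUSH 1  → [11, 16, 1]
POP     → [11, 16]
OVER    → [11, 16, 11]
DUP     → [11, 16, 11, 11]
SUB     → [11, 16, 0]
OVER    → [11, 16, 0, 16]
SUB     → [11, 16, -16]
ROT     → [16, -16, 11]
ADD     → [16, -5]
LT      → [0]
PUSH -7 → [0, -7]
GT      → [1]

[1]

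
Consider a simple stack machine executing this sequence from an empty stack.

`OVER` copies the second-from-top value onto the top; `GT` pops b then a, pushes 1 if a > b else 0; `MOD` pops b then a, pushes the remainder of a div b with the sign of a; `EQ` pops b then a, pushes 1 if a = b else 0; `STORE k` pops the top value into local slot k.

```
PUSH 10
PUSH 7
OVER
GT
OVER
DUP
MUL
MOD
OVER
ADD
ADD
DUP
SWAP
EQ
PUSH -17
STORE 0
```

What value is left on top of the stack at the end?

1

PUSH 10  -> [10]
PUSH 7   -> [10, 7]
OVER     -> [10, 7, 10]
GT       -> [10, 0]
OVER     -> [10, 0, 10]
DUP      -> [10, 0, 10, 10]
MUL      -> [10, 0, 100]
MOD      -> [10, 0]
OVER     -> [10, 0, 10]
ADD      -> [10, 10]
ADD      -> [20]
DUP      -> [20, 20]
SWAP     -> [20, 20]
EQ       -> [1]
PUSH -17 -> [1, -17]
STORE 0  -> [1]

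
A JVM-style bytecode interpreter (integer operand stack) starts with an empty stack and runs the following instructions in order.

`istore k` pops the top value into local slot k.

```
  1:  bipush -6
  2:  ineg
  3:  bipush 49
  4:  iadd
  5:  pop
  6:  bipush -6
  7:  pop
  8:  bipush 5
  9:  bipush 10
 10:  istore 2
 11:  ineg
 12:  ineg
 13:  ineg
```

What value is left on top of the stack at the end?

bipush -6 -> -6
ineg      -> 6
bipush 49 -> 6 49
iadd      -> 55
pop       -> (empty)
bipush -6 -> -6
pop       -> (empty)
bipush 5  -> 5
bipush 10 -> 5 10
istore 2  -> 5
ineg      -> -5
ineg      -> 5
ineg      -> -5

-5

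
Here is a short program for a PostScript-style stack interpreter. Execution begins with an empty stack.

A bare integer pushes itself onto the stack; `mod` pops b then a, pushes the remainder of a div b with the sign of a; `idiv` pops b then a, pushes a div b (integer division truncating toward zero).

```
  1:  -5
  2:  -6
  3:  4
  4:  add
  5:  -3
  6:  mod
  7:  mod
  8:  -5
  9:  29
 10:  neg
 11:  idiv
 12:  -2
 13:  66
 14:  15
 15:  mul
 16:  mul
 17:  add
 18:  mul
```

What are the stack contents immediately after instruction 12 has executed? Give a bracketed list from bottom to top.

[-1, 0, -2]

-5   → -5
-6   → -5 -6
4    → -5 -6 4
add  → -5 -2
-3   → -5 -2 -3
mod  → -5 -2
mod  → -1
-5   → -1 -5
29   → -1 -5 29
neg  → -1 -5 -29
idiv → -1 0
-2   → -1 0 -2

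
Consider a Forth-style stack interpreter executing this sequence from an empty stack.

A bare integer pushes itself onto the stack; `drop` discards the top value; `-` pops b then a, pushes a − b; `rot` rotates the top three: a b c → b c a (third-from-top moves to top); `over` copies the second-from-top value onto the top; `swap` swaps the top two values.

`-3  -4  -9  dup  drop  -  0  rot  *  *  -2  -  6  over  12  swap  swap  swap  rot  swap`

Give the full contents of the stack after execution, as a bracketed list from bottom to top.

[2, 12, 6, 2]

-3   : [-3]
-4   : [-3, -4]
-9   : [-3, -4, -9]
dup  : [-3, -4, -9, -9]
drop : [-3, -4, -9]
-    : [-3, 5]
0    : [-3, 5, 0]
rot  : [5, 0, -3]
*    : [5, 0]
*    : [0]
-2   : [0, -2]
-    : [2]
6    : [2, 6]
over : [2, 6, 2]
12   : [2, 6, 2, 12]
swap : [2, 6, 12, 2]
swap : [2, 6, 2, 12]
swap : [2, 6, 12, 2]
rot  : [2, 12, 2, 6]
swap : [2, 12, 6, 2]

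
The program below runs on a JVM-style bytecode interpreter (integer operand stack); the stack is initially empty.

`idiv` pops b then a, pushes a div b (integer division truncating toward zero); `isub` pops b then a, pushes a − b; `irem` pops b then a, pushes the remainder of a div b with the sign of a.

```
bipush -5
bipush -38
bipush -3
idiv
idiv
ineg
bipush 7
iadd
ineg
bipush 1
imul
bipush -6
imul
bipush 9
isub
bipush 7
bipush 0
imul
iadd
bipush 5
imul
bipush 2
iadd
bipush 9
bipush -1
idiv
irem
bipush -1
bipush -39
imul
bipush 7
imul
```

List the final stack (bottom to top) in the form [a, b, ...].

bipush -5   -5
bipush -38  -5 -38
bipush -3   -5 -38 -3
idiv        -5 12
idiv        0
ineg        0
bipush 7    0 7
iadd        7
ineg        -7
bipush 1    -7 1
imul        -7
bipush -6   -7 -6
imul        42
bipush 9    42 9
isub        33
bipush 7    33 7
bipush 0    33 7 0
imul        33 0
iadd        33
bipush 5    33 5
imul        165
bipush 2    165 2
iadd        167
bipush 9    167 9
bipush -1   167 9 -1
idiv        167 -9
irem        5
bipush -1   5 -1
bipush -39  5 -1 -39
imul        5 39
bipush 7    5 39 7
imul        5 273

[5, 273]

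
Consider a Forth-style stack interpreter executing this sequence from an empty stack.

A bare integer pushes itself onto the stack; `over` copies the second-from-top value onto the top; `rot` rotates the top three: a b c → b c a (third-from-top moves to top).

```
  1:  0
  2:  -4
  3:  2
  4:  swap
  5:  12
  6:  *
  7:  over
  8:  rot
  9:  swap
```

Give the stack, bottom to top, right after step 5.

0    : 0
-4   : 0 -4
2    : 0 -4 2
swap : 0 2 -4
12   : 0 2 -4 12

[0, 2, -4, 12]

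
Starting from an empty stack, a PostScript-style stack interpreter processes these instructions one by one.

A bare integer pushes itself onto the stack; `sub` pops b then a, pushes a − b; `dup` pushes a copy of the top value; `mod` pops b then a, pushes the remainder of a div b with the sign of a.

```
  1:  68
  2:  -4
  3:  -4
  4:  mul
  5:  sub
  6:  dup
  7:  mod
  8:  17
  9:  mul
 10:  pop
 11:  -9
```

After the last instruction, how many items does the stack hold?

1

68  -> 68
-4  -> 68 -4
-4  -> 68 -4 -4
mul -> 68 16
sub -> 52
dup -> 52 52
mod -> 0
17  -> 0 17
mul -> 0
pop -> (empty)
-9  -> -9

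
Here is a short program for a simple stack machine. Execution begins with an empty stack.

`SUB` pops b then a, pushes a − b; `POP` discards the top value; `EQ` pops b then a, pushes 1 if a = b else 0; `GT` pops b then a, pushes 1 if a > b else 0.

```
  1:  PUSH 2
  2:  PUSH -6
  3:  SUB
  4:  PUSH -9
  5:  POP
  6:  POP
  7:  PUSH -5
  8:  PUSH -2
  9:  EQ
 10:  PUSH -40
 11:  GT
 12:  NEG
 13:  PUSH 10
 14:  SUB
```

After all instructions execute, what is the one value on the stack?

-11

PUSH 2   → 2
PUSH -6  → 2 -6
SUB      → 8
PUSH -9  → 8 -9
POP      → 8
POP      → (empty)
PUSH -5  → -5
PUSH -2  → -5 -2
EQ       → 0
PUSH -40 → 0 -40
GT       → 1
NEG      → -1
PUSH 10  → -1 10
SUB      → -11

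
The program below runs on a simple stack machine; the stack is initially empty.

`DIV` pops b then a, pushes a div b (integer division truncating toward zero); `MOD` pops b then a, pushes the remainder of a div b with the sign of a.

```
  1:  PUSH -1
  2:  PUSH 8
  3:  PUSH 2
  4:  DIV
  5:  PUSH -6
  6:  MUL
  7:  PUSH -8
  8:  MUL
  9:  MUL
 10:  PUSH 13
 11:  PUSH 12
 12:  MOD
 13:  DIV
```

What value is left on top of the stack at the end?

-192

PUSH -1 → -1
PUSH 8  → -1 8
PUSH 2  → -1 8 2
DIV     → -1 4
PUSH -6 → -1 4 -6
MUL     → -1 -24
PUSH -8 → -1 -24 -8
MUL     → -1 192
MUL     → -192
PUSH 13 → -192 13
PUSH 12 → -192 13 12
MOD     → -192 1
DIV     → -192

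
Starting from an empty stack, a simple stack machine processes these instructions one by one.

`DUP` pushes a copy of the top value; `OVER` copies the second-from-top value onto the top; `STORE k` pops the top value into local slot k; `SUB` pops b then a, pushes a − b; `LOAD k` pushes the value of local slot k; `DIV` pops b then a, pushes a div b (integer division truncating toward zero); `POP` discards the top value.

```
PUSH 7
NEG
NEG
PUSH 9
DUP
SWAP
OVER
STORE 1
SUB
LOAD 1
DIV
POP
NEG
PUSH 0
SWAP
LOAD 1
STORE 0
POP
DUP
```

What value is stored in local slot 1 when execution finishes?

PUSH 7  → 7
NEG     → -7
NEG     → 7
PUSH 9  → 7 9
DUP     → 7 9 9
SWAP    → 7 9 9
OVER    → 7 9 9 9
STORE 1 → 7 9 9
SUB     → 7 0
LOAD 1  → 7 0 9
DIV     → 7 0
POP     → 7
NEG     → -7
PUSH 0  → -7 0
SWAP    → 0 -7
LOAD 1  → 0 -7 9
STORE 0 → 0 -7
POP     → 0
DUP     → 0 0

9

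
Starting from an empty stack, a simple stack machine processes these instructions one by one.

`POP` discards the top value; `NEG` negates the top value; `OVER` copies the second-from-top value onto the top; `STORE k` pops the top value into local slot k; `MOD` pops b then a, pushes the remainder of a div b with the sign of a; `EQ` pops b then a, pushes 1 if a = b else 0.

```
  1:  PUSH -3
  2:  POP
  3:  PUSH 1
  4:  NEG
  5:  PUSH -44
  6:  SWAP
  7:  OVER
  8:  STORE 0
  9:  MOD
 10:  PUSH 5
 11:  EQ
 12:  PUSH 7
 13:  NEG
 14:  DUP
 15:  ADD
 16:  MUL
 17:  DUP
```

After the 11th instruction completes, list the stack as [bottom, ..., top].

[0]

PUSH -3   -3
POP       (empty)
PUSH 1    1
NEG       -1
PUSH -44  -1 -44
SWAP      -44 -1
OVER      -44 -1 -44
STORE 0   -44 -1
MOD       0
PUSH 5    0 5
EQ        0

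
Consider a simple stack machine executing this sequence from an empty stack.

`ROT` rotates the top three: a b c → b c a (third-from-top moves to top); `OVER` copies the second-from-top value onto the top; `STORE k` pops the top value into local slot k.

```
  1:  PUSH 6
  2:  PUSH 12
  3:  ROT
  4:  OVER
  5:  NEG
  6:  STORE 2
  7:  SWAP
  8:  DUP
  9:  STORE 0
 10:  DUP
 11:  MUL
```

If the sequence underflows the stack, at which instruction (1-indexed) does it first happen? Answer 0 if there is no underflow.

3

PUSH 6   [6]
PUSH 12  [6, 12]
ROT  — needs 3 operands, stack has 2 → underflow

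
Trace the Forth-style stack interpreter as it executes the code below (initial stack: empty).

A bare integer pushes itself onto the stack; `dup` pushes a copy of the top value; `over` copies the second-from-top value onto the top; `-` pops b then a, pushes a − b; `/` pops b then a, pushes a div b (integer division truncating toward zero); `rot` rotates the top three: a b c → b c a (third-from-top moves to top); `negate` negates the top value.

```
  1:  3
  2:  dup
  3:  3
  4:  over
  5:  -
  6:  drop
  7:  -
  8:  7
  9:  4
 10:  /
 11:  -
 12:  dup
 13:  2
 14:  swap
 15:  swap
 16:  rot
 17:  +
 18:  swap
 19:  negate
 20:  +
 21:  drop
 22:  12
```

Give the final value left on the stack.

12

3      → [3]
dup    → [3, 3]
3      → [3, 3, 3]
over   → [3, 3, 3, 3]
-      → [3, 3, 0]
drop   → [3, 3]
-      → [0]
7      → [0, 7]
4      → [0, 7, 4]
/      → [0, 1]
-      → [-1]
dup    → [-1, -1]
2      → [-1, -1, 2]
swap   → [-1, 2, -1]
swap   → [-1, -1, 2]
rot    → [-1, 2, -1]
+      → [-1, 1]
swap   → [1, -1]
negate → [1, 1]
+      → [2]
drop   → []
12     → [12]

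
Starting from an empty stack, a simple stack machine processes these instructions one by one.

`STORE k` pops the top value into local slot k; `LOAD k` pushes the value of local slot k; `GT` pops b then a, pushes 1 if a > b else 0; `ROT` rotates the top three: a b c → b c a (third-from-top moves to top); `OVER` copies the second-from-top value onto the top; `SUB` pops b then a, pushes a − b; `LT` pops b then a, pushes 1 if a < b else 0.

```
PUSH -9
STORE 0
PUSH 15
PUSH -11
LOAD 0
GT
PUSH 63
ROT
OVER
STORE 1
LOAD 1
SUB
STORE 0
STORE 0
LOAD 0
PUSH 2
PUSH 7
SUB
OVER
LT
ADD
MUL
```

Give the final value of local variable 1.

63

PUSH -9  : [-9]
STORE 0  : []
PUSH 15  : [15]
PUSH -11 : [15, -11]
LOAD 0   : [15, -11, -9]
GT       : [15, 0]
PUSH 63  : [15, 0, 63]
ROT      : [0, 63, 15]
OVER     : [0, 63, 15, 63]
STORE 1  : [0, 63, 15]
LOAD 1   : [0, 63, 15, 63]
SUB      : [0, 63, -48]
STORE 0  : [0, 63]
STORE 0  : [0]
LOAD 0   : [0, 63]
PUSH 2   : [0, 63, 2]
PUSH 7   : [0, 63, 2, 7]
SUB      : [0, 63, -5]
OVER     : [0, 63, -5, 63]
LT       : [0, 63, 1]
ADD      : [0, 64]
MUL      : [0]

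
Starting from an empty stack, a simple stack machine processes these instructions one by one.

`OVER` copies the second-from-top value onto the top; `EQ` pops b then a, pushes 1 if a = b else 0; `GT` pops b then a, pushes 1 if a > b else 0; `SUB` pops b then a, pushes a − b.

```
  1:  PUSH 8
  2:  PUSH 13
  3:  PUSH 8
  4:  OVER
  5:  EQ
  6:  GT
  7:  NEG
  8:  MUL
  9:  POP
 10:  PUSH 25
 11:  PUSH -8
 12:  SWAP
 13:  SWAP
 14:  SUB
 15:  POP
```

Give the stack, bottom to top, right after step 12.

[-8, 25]

PUSH 8  : [8]
PUSH 13 : [8, 13]
PUSH 8  : [8, 13, 8]
OVER    : [8, 13, 8, 13]
EQ      : [8, 13, 0]
GT      : [8, 1]
NEG     : [8, -1]
MUL     : [-8]
POP     : []
PUSH 25 : [25]
PUSH -8 : [25, -8]
SWAP    : [-8, 25]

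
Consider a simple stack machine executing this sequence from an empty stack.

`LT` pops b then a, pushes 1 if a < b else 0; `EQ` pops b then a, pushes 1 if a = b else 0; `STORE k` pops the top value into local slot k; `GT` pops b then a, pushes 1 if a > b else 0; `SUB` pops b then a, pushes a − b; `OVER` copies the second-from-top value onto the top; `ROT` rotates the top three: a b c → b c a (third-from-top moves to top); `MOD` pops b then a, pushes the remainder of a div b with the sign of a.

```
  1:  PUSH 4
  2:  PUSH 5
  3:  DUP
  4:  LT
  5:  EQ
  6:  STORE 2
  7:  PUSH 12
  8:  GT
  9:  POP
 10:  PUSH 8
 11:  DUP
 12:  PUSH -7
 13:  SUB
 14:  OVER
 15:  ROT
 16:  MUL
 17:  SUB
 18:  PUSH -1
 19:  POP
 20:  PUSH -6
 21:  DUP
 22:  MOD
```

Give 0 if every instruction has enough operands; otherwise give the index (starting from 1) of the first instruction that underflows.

PUSH 4  -> [4]
PUSH 5  -> [4, 5]
DUP     -> [4, 5, 5]
LT      -> [4, 0]
EQ      -> [0]
STORE 2 -> []
PUSH 12 -> [12]
GT  — needs 2 operands, stack has 1 → underflow

8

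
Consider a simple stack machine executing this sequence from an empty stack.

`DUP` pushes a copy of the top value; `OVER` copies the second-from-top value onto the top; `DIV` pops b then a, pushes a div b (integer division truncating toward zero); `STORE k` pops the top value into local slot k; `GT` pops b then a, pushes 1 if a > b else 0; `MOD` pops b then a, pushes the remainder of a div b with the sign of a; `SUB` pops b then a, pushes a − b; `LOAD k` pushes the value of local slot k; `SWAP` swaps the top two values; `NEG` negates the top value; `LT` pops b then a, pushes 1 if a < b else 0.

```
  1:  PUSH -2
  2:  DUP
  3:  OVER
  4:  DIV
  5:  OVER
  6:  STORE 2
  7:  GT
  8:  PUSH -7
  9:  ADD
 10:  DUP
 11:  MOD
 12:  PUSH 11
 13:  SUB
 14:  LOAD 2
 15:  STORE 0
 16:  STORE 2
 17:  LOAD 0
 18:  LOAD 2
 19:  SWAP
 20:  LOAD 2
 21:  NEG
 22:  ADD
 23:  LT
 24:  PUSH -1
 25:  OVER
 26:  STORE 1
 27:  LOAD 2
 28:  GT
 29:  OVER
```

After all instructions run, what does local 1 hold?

PUSH -2 : [-2]
DUP     : [-2, -2]
OVER    : [-2, -2, -2]
DIV     : [-2, 1]
OVER    : [-2, 1, -2]
STORE 2 : [-2, 1]
GT      : [0]
PUSH -7 : [0, -7]
ADD     : [-7]
DUP     : [-7, -7]
MOD     : [0]
PUSH 11 : [0, 11]
SUB     : [-11]
LOAD 2  : [-11, -2]
STORE 0 : [-11]
STORE 2 : []
LOAD 0  : [-2]
LOAD 2  : [-2, -11]
SWAP    : [-11, -2]
LOAD 2  : [-11, -2, -11]
NEG     : [-11, -2, 11]
ADD     : [-11, 9]
LT      : [1]
PUSH -1 : [1, -1]
OVER    : [1, -1, 1]
STORE 1 : [1, -1]
LOAD 2  : [1, -1, -11]
GT      : [1, 1]
OVER    : [1, 1, 1]

1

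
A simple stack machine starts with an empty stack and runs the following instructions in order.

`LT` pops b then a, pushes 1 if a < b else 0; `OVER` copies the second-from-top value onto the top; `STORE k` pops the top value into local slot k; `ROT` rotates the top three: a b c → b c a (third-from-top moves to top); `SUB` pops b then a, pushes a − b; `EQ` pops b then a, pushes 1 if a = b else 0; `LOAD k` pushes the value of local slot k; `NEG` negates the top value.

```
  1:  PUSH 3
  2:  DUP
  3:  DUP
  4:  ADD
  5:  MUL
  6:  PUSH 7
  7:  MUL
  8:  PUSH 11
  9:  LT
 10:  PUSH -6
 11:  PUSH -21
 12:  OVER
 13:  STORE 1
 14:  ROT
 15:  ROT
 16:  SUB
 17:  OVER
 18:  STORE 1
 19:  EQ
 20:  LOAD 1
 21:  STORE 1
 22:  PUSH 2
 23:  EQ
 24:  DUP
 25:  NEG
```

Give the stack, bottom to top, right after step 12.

[0, -6, -21, -6]

PUSH 3   -> 3
DUP      -> 3 3
DUP      -> 3 3 3
ADD      -> 3 6
MUL      -> 18
PUSH 7   -> 18 7
MUL      -> 126
PUSH 11  -> 126 11
LT       -> 0
PUSH -6  -> 0 -6
PUSH -21 -> 0 -6 -21
OVER     -> 0 -6 -21 -6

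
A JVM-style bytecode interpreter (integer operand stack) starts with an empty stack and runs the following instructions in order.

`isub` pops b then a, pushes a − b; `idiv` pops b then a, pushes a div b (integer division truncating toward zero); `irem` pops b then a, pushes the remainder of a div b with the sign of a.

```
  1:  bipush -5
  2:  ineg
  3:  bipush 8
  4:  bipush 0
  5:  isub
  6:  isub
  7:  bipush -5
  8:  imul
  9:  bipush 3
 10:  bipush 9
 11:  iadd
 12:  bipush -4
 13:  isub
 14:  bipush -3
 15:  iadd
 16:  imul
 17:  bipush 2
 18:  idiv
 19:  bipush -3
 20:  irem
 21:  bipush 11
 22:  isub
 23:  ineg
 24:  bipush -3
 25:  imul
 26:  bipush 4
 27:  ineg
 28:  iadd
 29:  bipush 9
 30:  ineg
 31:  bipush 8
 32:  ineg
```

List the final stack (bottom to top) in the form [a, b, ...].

bipush -5 -> [-5]
ineg      -> [5]
bipush 8  -> [5, 8]
bipush 0  -> [5, 8, 0]
isub      -> [5, 8]
isub      -> [-3]
bipush -5 -> [-3, -5]
imul      -> [15]
bipush 3  -> [15, 3]
bipush 9  -> [15, 3, 9]
iadd      -> [15, 12]
bipush -4 -> [15, 12, -4]
isub      -> [15, 16]
bipush -3 -> [15, 16, -3]
iadd      -> [15, 13]
imul      -> [195]
bipush 2  -> [195, 2]
idiv      -> [97]
bipush -3 -> [97, -3]
irem      -> [1]
bipush 11 -> [1, 11]
isub      -> [-10]
ineg      -> [10]
bipush -3 -> [10, -3]
imul      -> [-30]
bipush 4  -> [-30, 4]
ineg      -> [-30, -4]
iadd      -> [-34]
bipush 9  -> [-34, 9]
ineg      -> [-34, -9]
bipush 8  -> [-34, -9, 8]
ineg      -> [-34, -9, -8]

[-34, -9, -8]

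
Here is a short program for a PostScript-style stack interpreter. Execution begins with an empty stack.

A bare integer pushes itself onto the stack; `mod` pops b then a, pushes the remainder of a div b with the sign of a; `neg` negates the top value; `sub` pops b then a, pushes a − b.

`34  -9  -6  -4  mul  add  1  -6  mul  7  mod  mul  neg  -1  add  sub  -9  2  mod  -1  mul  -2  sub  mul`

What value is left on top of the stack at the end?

34  → [34]
-9  → [34, -9]
-6  → [34, -9, -6]
-4  → [34, -9, -6, -4]
mul → [34, -9, 24]
add → [34, 15]
1   → [34, 15, 1]
-6  → [34, 15, 1, -6]
mul → [34, 15, -6]
7   → [34, 15, -6, 7]
mod → [34, 15, -6]
mul → [34, -90]
neg → [34, 90]
-1  → [34, 90, -1]
add → [34, 89]
sub → [-55]
-9  → [-55, -9]
2   → [-55, -9, 2]
mod → [-55, -1]
-1  → [-55, -1, -1]
mul → [-55, 1]
-2  → [-55, 1, -2]
sub → [-55, 3]
mul → [-165]

-165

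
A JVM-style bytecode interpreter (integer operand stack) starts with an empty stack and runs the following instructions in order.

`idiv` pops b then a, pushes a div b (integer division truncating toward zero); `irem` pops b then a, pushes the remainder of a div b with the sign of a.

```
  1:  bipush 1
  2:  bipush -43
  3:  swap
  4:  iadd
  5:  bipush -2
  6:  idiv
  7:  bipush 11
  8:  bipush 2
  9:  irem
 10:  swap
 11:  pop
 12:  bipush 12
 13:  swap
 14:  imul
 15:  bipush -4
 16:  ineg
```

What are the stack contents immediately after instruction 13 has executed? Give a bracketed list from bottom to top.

[12, 1]

bipush 1   → [1]
bipush -43 → [1, -43]
swap       → [-43, 1]
iadd       → [-42]
bipush -2  → [-42, -2]
idiv       → [21]
bipush 11  → [21, 11]
bipush 2   → [21, 11, 2]
irem       → [21, 1]
swap       → [1, 21]
pop        → [1]
bipush 12  → [1, 12]
swap       → [12, 1]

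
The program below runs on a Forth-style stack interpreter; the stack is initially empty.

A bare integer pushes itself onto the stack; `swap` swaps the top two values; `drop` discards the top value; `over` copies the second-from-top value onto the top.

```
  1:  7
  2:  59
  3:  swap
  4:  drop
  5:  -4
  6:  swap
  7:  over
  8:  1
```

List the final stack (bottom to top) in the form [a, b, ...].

7     [7]
59    [7, 59]
swap  [59, 7]
drop  [59]
-4    [59, -4]
swap  [-4, 59]
over  [-4, 59, -4]
1     [-4, 59, -4, 1]

[-4, 59, -4, 1]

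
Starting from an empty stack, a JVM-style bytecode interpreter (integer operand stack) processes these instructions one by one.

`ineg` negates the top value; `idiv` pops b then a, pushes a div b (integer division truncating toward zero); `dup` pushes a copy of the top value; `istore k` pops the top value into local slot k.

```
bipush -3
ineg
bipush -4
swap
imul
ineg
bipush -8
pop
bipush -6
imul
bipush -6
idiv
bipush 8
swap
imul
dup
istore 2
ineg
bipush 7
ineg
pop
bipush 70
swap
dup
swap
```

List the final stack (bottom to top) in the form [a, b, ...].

[70, -96, -96]

bipush -3  [-3]
ineg       [3]
bipush -4  [3, -4]
swap       [-4, 3]
imul       [-12]
ineg       [12]
bipush -8  [12, -8]
pop        [12]
bipush -6  [12, -6]
imul       [-72]
bipush -6  [-72, -6]
idiv       [12]
bipush 8   [12, 8]
swap       [8, 12]
imul       [96]
dup        [96, 96]
istore 2   [96]
ineg       [-96]
bipush 7   [-96, 7]
ineg       [-96, -7]
pop        [-96]
bipush 70  [-96, 70]
swap       [70, -96]
dup        [70, -96, -96]
swap       [70, -96, -96]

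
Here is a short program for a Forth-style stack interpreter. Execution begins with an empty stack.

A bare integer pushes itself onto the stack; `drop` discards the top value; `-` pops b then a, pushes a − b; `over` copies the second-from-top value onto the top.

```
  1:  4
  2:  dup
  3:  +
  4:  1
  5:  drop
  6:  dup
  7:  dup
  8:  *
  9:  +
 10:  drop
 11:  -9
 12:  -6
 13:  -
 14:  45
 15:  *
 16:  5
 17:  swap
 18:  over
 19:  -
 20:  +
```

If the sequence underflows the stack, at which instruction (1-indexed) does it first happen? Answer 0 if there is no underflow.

4     4
dup   4 4
+     8
1     8 1
drop  8
dup   8 8
dup   8 8 8
*     8 64
+     72
drop  (empty)
-9    -9
-6    -9 -6
-     -3
45    -3 45
*     -135
5     -135 5
swap  5 -135
over  5 -135 5
-     5 -140
+     -135

0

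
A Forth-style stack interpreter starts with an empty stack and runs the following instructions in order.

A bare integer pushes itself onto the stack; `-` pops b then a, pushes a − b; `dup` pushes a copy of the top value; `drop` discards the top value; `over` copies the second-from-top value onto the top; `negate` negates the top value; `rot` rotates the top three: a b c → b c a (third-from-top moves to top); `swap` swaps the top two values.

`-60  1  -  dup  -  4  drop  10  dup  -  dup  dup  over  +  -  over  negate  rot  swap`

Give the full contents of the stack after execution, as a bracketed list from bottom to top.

[0, 0, 0, 0]

-60     [-60]
1       [-60, 1]
-       [-61]
dup     [-61, -61]
-       [0]
4       [0, 4]
drop    [0]
10      [0, 10]
dup     [0, 10, 10]
-       [0, 0]
dup     [0, 0, 0]
dup     [0, 0, 0, 0]
over    [0, 0, 0, 0, 0]
+       [0, 0, 0, 0]
-       [0, 0, 0]
over    [0, 0, 0, 0]
negate  [0, 0, 0, 0]
rot     [0, 0, 0, 0]
swap    [0, 0, 0, 0]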